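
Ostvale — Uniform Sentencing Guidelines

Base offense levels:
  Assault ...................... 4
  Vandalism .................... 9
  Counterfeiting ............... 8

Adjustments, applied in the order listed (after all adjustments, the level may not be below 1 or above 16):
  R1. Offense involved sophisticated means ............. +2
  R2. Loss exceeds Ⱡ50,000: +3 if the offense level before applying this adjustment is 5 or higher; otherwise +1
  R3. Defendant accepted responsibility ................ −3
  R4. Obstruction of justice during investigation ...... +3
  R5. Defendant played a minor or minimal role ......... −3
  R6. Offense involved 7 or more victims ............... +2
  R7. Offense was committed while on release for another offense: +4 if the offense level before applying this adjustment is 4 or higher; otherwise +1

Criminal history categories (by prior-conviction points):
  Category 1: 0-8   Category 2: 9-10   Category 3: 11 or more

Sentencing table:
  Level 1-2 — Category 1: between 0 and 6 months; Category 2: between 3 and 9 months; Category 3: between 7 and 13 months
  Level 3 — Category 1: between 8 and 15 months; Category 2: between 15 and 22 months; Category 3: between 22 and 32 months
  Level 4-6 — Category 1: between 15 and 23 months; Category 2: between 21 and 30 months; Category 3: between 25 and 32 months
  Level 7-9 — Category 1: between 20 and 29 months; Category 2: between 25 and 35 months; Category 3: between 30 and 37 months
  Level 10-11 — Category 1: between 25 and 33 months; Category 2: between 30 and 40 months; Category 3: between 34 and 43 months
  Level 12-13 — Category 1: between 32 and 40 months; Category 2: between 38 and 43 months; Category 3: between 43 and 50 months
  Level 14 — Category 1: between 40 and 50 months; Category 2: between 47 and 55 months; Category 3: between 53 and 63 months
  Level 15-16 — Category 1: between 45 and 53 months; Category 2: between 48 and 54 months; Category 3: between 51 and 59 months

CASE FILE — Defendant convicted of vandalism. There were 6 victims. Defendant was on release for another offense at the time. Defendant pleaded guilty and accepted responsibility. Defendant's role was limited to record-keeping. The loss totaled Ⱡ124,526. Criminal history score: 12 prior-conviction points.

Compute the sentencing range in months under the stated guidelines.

Base offense level for vandalism: 9.
R1 does not apply.
R2 applies (level before this adjustment is 9 ≥ 5, so +3): 9 + 3 = 12.
R3 applies: 12 − 3 = 9.
R4 does not apply.
R5 applies: 9 − 3 = 6.
R7 applies (level before this adjustment is 6 ≥ 4, so +4): 6 + 4 = 10.
Final offense level: 10.
Criminal history: 12 prior points → Category 3 (11+).
Level 10 falls in the 10-11 band.
Grid: Level 10-11 × Category 3 = 34-43 months.

34-43 months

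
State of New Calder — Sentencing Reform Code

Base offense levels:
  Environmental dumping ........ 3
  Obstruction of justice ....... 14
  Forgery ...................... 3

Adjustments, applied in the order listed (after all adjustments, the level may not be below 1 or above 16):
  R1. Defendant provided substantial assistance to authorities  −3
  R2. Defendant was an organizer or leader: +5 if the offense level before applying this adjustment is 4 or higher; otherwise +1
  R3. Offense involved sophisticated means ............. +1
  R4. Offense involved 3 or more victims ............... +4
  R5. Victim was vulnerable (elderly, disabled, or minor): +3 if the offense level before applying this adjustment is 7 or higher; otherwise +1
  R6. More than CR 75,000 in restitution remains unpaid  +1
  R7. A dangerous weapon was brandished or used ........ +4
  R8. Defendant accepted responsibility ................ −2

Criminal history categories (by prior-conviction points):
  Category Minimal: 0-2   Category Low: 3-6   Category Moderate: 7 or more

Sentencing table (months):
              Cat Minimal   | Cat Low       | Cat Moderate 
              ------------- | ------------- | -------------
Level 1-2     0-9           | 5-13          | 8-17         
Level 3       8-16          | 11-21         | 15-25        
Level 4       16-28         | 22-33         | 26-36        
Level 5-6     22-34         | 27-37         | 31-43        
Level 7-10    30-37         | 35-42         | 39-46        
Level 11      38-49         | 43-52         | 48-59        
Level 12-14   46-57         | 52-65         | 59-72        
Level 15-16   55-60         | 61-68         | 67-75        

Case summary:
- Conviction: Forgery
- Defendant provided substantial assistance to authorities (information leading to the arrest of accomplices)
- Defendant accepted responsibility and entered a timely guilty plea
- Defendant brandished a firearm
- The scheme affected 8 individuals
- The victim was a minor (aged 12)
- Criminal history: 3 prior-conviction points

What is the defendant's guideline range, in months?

35-42 months

Base offense level for forgery: 3.
R1 applies: 3 − 3 = 0.
R3 does not apply.
R4 applies: 0 + 4 = 4.
R5 applies (level before this adjustment is 4 < 7, so +1): 4 + 1 = 5.
R6 does not apply.
R7 applies: 5 + 4 = 9.
R8 applies: 9 − 2 = 7.
Final offense level: 7.
Criminal history: 3 prior points → Category Low (3-6).
Level 7 falls in the 7-10 band.
Grid: Level 7-10 × Category Low = 35-42 months.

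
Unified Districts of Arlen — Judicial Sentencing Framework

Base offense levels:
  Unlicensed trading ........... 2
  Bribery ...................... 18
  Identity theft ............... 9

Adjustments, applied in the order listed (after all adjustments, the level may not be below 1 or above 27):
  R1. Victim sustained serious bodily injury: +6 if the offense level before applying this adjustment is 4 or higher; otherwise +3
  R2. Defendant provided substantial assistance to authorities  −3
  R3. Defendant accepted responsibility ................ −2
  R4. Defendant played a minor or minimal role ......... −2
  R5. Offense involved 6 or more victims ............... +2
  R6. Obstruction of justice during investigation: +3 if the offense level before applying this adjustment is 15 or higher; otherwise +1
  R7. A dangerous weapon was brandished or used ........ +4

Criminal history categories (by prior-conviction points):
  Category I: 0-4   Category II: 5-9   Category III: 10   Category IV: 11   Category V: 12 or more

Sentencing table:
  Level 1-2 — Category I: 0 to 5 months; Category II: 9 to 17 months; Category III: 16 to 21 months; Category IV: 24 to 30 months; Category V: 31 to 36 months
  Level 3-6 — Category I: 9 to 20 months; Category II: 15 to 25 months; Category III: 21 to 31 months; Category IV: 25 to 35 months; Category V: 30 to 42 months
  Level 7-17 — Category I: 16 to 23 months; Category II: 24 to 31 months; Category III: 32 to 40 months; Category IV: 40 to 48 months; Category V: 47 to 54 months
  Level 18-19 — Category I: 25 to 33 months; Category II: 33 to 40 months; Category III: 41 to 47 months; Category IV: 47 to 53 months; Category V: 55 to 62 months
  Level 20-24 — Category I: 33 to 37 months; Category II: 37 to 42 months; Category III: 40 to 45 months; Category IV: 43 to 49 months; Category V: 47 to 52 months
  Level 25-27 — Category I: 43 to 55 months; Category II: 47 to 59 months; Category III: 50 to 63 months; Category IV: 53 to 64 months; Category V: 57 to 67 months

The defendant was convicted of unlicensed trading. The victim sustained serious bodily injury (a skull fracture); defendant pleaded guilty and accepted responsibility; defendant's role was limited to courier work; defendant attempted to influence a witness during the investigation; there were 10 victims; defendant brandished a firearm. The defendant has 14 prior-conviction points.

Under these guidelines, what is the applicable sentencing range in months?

47-54 months

Base offense level for unlicensed trading: 2.
R1 applies (level before this adjustment is 2 < 4, so +3): 2 + 3 = 5.
R2 does not apply.
R3 applies: 5 − 2 = 3.
R4 applies: 3 − 2 = 1.
R5 applies: 1 + 2 = 3.
R6 applies (level before this adjustment is 3 < 15, so +1): 3 + 1 = 4.
R7 applies: 4 + 4 = 8.
Final offense level: 8.
Criminal history: 14 prior points → Category V (12+).
Level 8 falls in the 7-17 band.
Grid: Level 7-17 × Category V = 47-54 months.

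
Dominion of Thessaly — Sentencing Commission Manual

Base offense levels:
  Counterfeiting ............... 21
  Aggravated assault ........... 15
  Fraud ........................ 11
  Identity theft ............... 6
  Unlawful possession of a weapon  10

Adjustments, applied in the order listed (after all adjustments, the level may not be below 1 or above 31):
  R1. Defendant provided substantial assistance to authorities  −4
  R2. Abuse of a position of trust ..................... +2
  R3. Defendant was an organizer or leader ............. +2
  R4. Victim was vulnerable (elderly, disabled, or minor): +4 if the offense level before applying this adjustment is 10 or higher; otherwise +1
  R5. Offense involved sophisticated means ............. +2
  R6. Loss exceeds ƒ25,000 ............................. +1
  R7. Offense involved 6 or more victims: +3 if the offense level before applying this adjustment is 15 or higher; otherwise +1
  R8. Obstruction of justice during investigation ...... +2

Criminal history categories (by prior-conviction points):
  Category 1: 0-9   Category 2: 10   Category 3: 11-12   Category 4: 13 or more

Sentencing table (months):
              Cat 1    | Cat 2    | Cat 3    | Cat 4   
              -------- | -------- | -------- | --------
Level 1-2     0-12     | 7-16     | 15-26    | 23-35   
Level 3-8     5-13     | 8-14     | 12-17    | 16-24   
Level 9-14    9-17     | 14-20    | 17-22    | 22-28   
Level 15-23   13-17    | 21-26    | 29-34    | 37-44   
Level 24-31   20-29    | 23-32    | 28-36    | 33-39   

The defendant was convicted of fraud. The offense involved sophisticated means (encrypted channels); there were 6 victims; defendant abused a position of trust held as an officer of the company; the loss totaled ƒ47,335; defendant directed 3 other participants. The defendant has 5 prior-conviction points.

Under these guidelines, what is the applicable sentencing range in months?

Base offense level for fraud: 11.
R1 does not apply.
R2 applies: 11 + 2 = 13.
R3 applies: 13 + 2 = 15.
R5 applies: 15 + 2 = 17.
R6 applies: 17 + 1 = 18.
R7 applies (level before this adjustment is 18 ≥ 15, so +3): 18 + 3 = 21.
R8 does not apply.
Final offense level: 21.
Criminal history: 5 prior points → Category 1 (0-9).
Level 21 falls in the 15-23 band.
Grid: Level 15-23 × Category 1 = 13-17 months.

13-17 months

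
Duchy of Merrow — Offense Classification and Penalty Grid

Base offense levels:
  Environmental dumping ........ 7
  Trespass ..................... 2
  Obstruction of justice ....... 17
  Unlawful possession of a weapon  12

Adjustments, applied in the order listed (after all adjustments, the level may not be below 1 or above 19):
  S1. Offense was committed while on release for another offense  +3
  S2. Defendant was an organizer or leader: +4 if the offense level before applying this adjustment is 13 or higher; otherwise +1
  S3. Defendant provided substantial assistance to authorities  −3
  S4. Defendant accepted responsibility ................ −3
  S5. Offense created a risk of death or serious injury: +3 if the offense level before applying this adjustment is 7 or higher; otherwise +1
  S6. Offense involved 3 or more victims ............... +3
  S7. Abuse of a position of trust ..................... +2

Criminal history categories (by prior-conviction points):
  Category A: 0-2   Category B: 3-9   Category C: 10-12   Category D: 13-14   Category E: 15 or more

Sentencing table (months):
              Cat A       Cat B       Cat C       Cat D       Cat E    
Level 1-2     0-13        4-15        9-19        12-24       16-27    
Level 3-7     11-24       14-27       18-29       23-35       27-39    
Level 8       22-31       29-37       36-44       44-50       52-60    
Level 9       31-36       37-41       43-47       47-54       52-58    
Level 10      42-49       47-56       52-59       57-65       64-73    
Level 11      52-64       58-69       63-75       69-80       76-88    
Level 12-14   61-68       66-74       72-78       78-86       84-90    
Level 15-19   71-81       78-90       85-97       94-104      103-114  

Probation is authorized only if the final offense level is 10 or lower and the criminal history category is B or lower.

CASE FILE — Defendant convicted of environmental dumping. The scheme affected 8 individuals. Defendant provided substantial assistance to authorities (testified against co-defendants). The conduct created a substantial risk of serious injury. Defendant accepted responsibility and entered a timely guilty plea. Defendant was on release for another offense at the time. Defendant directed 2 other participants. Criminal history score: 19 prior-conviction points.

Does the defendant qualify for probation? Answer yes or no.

No

Base offense level for environmental dumping: 7.
S1 applies: 7 + 3 = 10.
S2 applies (level before this adjustment is 10 < 13, so +1): 10 + 1 = 11.
S3 applies: 11 − 3 = 8.
S4 applies: 8 − 3 = 5.
S5 applies (level before this adjustment is 5 < 7, so +1): 5 + 1 = 6.
S6 applies: 6 + 3 = 9.
Final offense level: 9.
Criminal history: 19 prior points → Category E (15+).
Level 9 falls in the 9 band.
Grid: Level 9 × Category E = 52-58 months.
Probation check: level 9 ≤ 10 and category E > B → not eligible.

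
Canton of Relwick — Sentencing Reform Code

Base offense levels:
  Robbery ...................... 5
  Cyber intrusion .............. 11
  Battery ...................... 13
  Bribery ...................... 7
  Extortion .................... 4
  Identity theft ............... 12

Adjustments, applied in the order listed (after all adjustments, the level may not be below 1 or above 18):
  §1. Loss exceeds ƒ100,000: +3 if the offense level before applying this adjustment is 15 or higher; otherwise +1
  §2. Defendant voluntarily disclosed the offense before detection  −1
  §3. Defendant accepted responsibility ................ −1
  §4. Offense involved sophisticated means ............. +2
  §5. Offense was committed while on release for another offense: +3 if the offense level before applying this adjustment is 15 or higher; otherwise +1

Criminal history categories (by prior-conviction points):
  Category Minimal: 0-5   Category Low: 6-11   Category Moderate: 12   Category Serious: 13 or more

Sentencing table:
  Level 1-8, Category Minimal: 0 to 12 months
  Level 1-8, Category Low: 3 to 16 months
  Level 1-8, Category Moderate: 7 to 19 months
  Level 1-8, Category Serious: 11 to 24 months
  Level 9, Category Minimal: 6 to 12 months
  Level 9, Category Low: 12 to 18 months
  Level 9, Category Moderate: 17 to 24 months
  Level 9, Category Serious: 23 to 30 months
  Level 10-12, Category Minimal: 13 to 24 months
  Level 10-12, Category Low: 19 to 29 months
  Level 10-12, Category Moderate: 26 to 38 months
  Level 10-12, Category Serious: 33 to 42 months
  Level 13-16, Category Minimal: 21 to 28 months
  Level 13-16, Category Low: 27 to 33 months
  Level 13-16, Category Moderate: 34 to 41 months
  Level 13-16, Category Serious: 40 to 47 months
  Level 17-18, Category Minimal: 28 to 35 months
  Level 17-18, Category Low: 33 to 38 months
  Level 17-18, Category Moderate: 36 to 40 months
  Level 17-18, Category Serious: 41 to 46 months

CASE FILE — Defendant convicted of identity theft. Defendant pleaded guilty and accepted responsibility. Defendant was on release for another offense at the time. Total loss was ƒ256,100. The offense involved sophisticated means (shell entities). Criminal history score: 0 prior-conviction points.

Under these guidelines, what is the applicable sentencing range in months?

21-28 months

Base offense level for identity theft: 12.
§1 applies (level before this adjustment is 12 < 15, so +1): 12 + 1 = 13.
§2 does not apply.
§3 applies: 13 − 1 = 12.
§4 applies: 12 + 2 = 14.
§5 applies (level before this adjustment is 14 < 15, so +1): 14 + 1 = 15.
Final offense level: 15.
Criminal history: 0 prior points → Category Minimal (0-5).
Level 15 falls in the 13-16 band.
Grid: Level 13-16 × Category Minimal = 21-28 months.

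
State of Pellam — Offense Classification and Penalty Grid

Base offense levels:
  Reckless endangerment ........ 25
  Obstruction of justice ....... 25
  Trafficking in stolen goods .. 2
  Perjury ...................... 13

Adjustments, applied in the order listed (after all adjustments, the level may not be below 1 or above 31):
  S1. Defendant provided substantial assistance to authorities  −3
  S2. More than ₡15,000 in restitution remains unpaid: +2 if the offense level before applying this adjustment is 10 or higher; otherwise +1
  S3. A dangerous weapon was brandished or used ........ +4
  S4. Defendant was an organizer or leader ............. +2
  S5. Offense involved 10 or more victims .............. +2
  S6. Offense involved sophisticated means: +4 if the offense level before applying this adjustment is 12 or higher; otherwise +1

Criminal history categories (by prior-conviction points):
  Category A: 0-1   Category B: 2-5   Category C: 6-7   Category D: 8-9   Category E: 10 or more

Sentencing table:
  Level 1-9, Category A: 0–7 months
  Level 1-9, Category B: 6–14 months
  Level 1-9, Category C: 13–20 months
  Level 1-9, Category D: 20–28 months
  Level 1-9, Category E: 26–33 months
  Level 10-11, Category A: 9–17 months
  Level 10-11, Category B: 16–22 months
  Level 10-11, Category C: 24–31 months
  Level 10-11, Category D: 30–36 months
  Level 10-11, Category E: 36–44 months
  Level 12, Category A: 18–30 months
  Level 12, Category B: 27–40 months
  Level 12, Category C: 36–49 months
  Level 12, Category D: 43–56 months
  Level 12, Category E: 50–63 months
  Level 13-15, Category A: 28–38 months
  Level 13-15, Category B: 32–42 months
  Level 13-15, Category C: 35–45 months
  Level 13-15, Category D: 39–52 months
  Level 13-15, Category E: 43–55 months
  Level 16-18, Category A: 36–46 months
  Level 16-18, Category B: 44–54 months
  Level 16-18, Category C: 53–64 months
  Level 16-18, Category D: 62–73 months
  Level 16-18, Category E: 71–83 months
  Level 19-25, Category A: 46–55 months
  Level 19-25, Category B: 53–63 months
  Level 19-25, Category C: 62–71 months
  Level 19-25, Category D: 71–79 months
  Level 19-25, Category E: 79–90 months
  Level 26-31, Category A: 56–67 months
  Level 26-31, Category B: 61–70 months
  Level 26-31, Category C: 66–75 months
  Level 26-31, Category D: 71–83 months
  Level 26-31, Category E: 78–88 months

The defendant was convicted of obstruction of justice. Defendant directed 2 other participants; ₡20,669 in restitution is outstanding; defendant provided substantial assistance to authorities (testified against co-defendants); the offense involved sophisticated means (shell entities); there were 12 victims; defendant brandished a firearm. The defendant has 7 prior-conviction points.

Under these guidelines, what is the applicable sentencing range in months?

66-75 months

Base offense level for obstruction of justice: 25.
S1 applies: 25 − 3 = 22.
S2 applies (level before this adjustment is 22 ≥ 10, so +2): 22 + 2 = 24.
S3 applies: 24 + 4 = 28.
S4 applies: 28 + 2 = 30.
S5 applies: 30 + 2 = 32.
S6 applies (level before this adjustment is 32 ≥ 12, so +4): 32 + 4 = 36.
Level 36 exceeds the maximum of 31; capped at 31.
Final offense level: 31.
Criminal history: 7 prior points → Category C (6-7).
Level 31 falls in the 26-31 band.
Grid: Level 26-31 × Category C = 66-75 months.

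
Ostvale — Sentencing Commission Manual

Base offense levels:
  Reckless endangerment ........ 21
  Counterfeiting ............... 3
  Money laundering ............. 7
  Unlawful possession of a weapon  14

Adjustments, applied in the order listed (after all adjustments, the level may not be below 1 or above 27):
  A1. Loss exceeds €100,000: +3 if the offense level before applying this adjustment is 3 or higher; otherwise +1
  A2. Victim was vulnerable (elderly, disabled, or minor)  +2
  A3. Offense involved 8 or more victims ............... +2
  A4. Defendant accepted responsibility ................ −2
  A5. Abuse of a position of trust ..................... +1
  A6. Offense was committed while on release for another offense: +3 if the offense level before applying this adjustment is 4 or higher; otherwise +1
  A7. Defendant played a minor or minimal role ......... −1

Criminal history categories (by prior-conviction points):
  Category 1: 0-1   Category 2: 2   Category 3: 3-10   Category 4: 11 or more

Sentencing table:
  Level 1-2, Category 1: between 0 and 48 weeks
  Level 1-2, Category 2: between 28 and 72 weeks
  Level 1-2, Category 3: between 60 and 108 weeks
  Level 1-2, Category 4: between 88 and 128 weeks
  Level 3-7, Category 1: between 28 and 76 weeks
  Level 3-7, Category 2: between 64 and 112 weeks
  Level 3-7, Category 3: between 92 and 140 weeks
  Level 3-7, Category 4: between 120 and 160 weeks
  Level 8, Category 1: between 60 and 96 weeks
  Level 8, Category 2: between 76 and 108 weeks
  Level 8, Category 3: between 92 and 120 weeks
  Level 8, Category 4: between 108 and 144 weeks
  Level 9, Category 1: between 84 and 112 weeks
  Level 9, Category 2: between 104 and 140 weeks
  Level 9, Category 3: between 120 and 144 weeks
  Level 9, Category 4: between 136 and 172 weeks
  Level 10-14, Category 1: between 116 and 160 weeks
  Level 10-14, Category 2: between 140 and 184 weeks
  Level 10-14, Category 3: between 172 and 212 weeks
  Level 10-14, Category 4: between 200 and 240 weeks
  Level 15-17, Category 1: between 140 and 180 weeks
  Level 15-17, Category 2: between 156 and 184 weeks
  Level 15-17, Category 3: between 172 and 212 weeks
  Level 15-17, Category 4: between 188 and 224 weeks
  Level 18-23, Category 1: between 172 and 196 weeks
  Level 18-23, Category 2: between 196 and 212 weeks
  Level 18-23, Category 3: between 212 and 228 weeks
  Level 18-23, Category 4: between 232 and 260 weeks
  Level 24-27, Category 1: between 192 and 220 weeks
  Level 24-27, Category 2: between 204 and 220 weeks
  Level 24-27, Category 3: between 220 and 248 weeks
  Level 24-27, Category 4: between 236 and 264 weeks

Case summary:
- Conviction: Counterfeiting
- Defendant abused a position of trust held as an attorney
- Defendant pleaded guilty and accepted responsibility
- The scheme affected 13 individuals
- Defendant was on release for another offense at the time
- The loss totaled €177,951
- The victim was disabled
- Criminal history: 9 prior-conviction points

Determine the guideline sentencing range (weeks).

172-212 weeks

Base offense level for counterfeiting: 3.
A1 applies (level before this adjustment is 3 ≥ 3, so +3): 3 + 3 = 6.
A2 applies: 6 + 2 = 8.
A3 applies: 8 + 2 = 10.
A4 applies: 10 − 2 = 8.
A5 applies: 8 + 1 = 9.
A6 applies (level before this adjustment is 9 ≥ 4, so +3): 9 + 3 = 12.
Final offense level: 12.
Criminal history: 9 prior points → Category 3 (3-10).
Level 12 falls in the 10-14 band.
Grid: Level 10-14 × Category 3 = 172-212 weeks.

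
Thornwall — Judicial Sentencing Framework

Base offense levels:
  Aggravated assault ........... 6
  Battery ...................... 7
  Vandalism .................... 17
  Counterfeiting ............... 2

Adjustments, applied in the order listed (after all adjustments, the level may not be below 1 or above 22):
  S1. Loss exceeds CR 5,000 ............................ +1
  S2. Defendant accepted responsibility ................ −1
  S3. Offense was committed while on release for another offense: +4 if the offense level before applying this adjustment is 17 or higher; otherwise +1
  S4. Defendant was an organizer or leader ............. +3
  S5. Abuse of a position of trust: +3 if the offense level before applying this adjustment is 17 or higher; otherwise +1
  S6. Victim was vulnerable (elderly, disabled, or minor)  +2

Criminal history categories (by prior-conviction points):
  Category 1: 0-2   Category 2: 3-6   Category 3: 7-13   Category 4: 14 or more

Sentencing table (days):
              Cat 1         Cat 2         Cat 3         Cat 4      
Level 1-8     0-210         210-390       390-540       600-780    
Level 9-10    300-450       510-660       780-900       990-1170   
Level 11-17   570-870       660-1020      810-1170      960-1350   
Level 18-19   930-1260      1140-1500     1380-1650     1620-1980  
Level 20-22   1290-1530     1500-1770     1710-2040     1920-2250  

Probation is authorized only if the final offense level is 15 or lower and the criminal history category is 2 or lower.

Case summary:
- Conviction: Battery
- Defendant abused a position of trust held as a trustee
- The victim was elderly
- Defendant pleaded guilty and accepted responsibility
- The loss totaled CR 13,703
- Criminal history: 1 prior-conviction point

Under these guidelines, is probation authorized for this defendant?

Base offense level for battery: 7.
S1 applies: 7 + 1 = 8.
S2 applies: 8 − 1 = 7.
S4 does not apply.
S5 applies (level before this adjustment is 7 < 17, so +1): 7 + 1 = 8.
S6 applies: 8 + 2 = 10.
Final offense level: 10.
Criminal history: 1 prior point → Category 1 (0-2).
Level 10 falls in the 9-10 band.
Grid: Level 9-10 × Category 1 = 300-450 days.
Probation check: level 10 ≤ 15 and category 1 ≤ 2 → eligible.

Yes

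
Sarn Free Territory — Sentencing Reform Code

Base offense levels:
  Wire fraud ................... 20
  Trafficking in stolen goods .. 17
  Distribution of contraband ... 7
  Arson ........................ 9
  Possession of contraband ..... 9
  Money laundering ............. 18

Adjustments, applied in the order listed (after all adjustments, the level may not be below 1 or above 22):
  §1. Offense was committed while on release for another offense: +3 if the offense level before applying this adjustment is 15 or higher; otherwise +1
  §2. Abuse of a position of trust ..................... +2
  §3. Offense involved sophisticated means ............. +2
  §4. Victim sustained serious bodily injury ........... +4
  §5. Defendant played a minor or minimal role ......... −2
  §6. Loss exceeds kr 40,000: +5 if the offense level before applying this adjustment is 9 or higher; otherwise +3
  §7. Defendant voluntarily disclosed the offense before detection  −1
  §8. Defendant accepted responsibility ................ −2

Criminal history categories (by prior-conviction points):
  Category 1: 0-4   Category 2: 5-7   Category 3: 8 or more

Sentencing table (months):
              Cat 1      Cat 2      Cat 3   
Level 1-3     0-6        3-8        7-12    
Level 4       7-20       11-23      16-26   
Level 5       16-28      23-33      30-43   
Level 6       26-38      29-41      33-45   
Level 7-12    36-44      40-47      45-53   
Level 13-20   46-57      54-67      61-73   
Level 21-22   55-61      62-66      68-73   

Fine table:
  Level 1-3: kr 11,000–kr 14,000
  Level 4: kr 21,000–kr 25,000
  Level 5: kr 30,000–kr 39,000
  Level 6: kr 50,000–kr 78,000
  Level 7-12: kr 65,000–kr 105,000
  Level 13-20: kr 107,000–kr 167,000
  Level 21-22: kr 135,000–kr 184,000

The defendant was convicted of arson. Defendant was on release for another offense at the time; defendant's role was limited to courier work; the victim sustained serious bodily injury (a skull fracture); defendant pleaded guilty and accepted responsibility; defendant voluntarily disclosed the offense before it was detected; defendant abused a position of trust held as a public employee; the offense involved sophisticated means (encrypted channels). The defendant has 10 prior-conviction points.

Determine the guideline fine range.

kr 107,000–kr 167,000

Base offense level for arson: 9.
§1 applies (level before this adjustment is 9 < 15, so +1): 9 + 1 = 10.
§2 applies: 10 + 2 = 12.
§3 applies: 12 + 2 = 14.
§4 applies: 14 + 4 = 18.
§5 applies: 18 − 2 = 16.
§6 does not apply.
§7 applies: 16 − 1 = 15.
§8 applies: 15 − 2 = 13.
Final offense level: 13.
Level 13 falls in the 13-20 band.
Fine table: Level 13-20 → kr 107,000–kr 167,000.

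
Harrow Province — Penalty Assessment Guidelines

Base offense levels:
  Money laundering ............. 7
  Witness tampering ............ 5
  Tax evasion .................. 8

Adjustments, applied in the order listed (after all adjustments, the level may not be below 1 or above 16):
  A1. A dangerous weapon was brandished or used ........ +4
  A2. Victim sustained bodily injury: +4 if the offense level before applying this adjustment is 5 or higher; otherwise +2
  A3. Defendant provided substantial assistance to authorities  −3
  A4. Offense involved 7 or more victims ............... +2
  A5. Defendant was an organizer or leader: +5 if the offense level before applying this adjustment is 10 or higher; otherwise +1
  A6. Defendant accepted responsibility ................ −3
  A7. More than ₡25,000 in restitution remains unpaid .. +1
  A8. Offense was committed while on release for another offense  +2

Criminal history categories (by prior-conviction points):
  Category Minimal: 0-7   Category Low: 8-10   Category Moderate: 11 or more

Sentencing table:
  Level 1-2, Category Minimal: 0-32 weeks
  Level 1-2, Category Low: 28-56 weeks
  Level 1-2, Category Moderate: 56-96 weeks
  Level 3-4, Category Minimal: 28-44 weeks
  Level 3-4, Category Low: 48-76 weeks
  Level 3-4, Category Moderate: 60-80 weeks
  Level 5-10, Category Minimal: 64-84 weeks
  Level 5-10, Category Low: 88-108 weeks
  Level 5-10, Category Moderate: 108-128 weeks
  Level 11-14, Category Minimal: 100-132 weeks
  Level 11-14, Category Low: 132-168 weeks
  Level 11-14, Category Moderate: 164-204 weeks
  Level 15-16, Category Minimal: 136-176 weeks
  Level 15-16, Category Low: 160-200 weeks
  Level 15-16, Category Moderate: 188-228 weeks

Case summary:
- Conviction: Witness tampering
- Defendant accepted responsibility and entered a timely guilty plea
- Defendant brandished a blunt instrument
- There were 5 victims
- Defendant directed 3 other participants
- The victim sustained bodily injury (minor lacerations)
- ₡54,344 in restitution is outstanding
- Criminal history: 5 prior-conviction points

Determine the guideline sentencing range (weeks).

Base offense level for witness tampering: 5.
A1 applies: 5 + 4 = 9.
A2 applies (level before this adjustment is 9 ≥ 5, so +4): 9 + 4 = 13.
A4 does not apply.
A5 applies (level before this adjustment is 13 ≥ 10, so +5): 13 + 5 = 18.
A6 applies: 18 − 3 = 15.
A7 applies: 15 + 1 = 16.
Final offense level: 16.
Criminal history: 5 prior points → Category Minimal (0-7).
Level 16 falls in the 15-16 band.
Grid: Level 15-16 × Category Minimal = 136-176 weeks.

136-176 weeks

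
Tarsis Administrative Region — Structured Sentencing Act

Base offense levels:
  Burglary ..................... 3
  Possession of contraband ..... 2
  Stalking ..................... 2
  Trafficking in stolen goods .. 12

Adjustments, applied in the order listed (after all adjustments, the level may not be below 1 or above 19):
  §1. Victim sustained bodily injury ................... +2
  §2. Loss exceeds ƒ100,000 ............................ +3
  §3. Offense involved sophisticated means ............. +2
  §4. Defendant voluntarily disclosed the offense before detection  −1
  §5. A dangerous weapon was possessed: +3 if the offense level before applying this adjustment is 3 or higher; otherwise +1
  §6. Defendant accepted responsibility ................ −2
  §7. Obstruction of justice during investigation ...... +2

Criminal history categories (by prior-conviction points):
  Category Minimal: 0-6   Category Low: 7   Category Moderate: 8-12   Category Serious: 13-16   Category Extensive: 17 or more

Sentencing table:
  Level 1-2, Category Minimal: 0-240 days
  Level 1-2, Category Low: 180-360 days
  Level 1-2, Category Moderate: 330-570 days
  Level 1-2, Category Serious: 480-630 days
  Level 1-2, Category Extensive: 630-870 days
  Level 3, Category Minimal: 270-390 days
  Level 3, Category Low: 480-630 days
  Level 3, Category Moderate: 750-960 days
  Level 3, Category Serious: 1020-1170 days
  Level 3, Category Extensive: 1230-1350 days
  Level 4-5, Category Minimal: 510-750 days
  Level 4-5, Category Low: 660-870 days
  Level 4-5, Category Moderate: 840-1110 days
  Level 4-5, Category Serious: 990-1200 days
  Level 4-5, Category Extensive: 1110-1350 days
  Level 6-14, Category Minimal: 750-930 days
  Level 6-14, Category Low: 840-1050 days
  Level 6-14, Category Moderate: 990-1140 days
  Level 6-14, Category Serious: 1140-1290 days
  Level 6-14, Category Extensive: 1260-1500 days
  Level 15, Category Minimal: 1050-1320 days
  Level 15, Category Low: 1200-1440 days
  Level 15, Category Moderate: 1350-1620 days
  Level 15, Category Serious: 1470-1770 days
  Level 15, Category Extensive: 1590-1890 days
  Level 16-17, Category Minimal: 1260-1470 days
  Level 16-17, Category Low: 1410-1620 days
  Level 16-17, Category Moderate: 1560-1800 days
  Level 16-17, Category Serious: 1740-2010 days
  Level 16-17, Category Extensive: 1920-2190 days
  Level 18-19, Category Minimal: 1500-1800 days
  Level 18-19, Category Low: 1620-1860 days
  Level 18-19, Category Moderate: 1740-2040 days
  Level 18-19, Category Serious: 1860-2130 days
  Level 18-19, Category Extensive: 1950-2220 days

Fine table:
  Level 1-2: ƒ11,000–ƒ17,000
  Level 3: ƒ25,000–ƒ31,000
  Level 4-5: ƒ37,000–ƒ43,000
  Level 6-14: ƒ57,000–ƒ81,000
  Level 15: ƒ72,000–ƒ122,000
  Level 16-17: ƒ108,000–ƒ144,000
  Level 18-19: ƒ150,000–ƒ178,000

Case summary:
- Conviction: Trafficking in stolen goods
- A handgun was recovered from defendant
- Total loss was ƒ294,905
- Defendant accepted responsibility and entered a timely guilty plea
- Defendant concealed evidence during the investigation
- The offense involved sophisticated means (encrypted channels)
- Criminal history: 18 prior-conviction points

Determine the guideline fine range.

Base offense level for trafficking in stolen goods: 12.
§1 does not apply.
§2 applies: 12 + 3 = 15.
§3 applies: 15 + 2 = 17.
§5 applies (level before this adjustment is 17 ≥ 3, so +3): 17 + 3 = 20.
§6 applies: 20 − 2 = 18.
§7 applies: 18 + 2 = 20.
Level 20 exceeds the maximum of 19; capped at 19.
Final offense level: 19.
Level 19 falls in the 18-19 band.
Fine table: Level 18-19 → ƒ150,000–ƒ178,000.

ƒ150,000–ƒ178,000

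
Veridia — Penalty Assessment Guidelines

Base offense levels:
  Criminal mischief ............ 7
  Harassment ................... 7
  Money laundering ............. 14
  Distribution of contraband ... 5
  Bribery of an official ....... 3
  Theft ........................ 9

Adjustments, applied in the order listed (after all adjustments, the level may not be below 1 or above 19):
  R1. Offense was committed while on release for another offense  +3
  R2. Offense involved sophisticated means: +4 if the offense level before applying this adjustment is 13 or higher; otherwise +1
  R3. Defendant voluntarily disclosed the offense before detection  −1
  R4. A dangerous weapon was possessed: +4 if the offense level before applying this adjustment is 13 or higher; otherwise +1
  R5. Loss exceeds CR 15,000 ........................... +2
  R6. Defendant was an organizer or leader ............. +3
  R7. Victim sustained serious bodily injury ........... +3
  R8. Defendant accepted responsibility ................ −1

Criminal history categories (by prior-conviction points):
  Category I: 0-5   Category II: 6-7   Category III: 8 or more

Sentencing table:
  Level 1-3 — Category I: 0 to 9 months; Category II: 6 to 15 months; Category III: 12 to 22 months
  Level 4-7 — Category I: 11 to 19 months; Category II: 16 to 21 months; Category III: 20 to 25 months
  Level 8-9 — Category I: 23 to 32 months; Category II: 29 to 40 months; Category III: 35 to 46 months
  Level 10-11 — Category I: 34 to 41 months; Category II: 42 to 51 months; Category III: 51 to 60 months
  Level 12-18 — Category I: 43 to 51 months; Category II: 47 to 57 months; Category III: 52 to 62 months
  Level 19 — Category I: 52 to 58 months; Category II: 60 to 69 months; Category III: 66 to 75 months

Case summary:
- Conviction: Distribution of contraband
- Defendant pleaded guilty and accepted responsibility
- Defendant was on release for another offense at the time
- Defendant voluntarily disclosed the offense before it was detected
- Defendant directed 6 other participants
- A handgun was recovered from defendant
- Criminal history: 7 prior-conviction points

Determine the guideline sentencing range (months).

42-51 months

Base offense level for distribution of contraband: 5.
R1 applies: 5 + 3 = 8.
R2 does not apply.
R3 applies: 8 − 1 = 7.
R4 applies (level before this adjustment is 7 < 13, so +1): 7 + 1 = 8.
R6 applies: 8 + 3 = 11.
R8 applies: 11 − 1 = 10.
Final offense level: 10.
Criminal history: 7 prior points → Category II (6-7).
Level 10 falls in the 10-11 band.
Grid: Level 10-11 × Category II = 42-51 months.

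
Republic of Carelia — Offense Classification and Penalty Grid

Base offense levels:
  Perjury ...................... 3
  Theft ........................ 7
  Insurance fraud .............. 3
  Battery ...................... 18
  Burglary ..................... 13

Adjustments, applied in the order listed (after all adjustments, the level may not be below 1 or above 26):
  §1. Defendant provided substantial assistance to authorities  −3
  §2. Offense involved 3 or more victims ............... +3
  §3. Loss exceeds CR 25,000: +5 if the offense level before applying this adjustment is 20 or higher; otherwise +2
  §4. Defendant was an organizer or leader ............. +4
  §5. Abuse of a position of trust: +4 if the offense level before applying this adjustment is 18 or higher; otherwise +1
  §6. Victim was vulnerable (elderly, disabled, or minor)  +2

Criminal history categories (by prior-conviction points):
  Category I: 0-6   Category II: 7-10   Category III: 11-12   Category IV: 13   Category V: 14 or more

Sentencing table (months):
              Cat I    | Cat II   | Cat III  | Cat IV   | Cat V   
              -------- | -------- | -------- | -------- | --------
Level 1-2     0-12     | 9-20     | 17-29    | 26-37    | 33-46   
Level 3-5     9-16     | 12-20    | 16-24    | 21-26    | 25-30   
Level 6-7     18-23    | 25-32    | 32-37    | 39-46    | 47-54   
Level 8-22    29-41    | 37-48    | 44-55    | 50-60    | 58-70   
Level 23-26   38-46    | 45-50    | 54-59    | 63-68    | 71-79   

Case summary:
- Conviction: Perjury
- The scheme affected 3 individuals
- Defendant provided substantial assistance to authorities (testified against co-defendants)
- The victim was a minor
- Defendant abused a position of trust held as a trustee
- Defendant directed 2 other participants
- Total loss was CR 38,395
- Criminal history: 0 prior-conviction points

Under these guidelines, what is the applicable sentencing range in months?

29-41 months

Base offense level for perjury: 3.
§1 applies: 3 − 3 = 0.
§2 applies: 0 + 3 = 3.
§3 applies (level before this adjustment is 3 < 20, so +2): 3 + 2 = 5.
§4 applies: 5 + 4 = 9.
§5 applies (level before this adjustment is 9 < 18, so +1): 9 + 1 = 10.
§6 applies: 10 + 2 = 12.
Final offense level: 12.
Criminal history: 0 prior points → Category I (0-6).
Level 12 falls in the 8-22 band.
Grid: Level 8-22 × Category I = 29-41 months.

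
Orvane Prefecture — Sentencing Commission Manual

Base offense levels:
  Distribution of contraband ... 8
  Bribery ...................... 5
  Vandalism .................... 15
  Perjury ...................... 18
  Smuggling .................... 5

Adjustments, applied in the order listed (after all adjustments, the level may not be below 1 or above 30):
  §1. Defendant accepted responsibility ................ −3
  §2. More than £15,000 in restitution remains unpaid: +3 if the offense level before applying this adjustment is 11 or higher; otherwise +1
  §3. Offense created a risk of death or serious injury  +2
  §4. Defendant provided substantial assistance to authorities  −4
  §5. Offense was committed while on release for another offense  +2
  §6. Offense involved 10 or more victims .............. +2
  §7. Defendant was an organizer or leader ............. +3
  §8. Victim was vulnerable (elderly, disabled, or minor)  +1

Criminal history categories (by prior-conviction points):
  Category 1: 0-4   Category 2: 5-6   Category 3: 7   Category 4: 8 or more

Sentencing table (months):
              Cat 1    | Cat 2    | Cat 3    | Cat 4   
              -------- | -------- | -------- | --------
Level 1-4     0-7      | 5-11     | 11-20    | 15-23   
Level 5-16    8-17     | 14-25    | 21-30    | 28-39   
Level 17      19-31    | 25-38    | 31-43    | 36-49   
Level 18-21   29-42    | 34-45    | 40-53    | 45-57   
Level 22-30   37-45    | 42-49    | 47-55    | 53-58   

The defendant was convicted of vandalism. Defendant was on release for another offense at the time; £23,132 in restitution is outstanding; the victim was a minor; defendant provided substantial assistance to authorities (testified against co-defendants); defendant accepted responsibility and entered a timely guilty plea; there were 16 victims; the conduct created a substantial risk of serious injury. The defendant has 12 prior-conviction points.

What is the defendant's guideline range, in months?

45-57 months

Base offense level for vandalism: 15.
§1 applies: 15 − 3 = 12.
§2 applies (level before this adjustment is 12 ≥ 11, so +3): 12 + 3 = 15.
§3 applies: 15 + 2 = 17.
§4 applies: 17 − 4 = 13.
§5 applies: 13 + 2 = 15.
§6 applies: 15 + 2 = 17.
§8 applies: 17 + 1 = 18.
Final offense level: 18.
Criminal history: 12 prior points → Category 4 (8+).
Level 18 falls in the 18-21 band.
Grid: Level 18-21 × Category 4 = 45-57 months.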